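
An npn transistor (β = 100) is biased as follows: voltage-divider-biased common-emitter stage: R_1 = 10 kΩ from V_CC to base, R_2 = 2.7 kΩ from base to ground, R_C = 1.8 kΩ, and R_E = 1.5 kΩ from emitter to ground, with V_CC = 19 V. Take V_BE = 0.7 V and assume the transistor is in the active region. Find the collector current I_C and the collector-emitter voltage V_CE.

I_C ≈ 2.2 mA, V_CE ≈ 12 V

Thevenize the base divider: V_Th = V_CC·R_2/(R_1+R_2) = 19×2.7/12.7 = 4.04 V, R_Th = R_1‖R_2 = 2.13 kΩ.
Base-emitter loop: V_Th = I_B·R_Th + V_BE + (β+1)I_B·R_E, so I_B = (4.04 − 0.7) / (2.13 + 101×1.5) = 0.0217 mA.
I_C = β·I_B = 100×0.0217 = 2.17 mA, and I_E = (β+1)I_B = 2.2 mA.
V_CE = V_CC − I_C·R_C − I_E·R_E = 19 − 2.17×1.8 − 2.2×1.5 = 11.8 V.
V_CE = 11.8 V > 0.2 V confirms active-region operation.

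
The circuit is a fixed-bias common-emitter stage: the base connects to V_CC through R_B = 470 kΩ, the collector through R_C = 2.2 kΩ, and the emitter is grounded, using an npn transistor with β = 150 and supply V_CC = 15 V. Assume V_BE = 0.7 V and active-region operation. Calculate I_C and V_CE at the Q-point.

Base loop: V_CC = I_B·R_B + V_BE, so I_B = (15 − 0.7)/470 kΩ = 0.0304 mA.
In the active region I_C = β·I_B = 150 × 0.0304 = 4.56 mA.
Collector loop: V_CE = V_CC − I_C·R_C = 15 − 4.56×2.2 = 4.96 V.
Since V_CE = 4.96 V > V_CE(sat) ≈ 0.2 V, the transistor is in the active region as assumed.

I_C ≈ 4.6 mA, V_CE ≈ 5 V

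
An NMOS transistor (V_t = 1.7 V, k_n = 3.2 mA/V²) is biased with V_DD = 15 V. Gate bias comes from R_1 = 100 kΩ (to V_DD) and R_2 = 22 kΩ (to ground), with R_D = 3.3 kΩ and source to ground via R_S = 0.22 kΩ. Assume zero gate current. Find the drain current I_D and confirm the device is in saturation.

V_G = V_DD·R_2/(R_1+R_2) = 15×22/122 = 2.7 V.
Assume saturation: I_D = (k_n/2)(V_GS − V_t)² with V_GS = V_G − I_D·R_S = 2.7 − 0.22·I_D.
Substituting gives 0.0774·I_D² − 1.71·I_D + 1.62 = 0, with roots I_D = 0.991 or 21.1 mA.
The root I_D = 21.1 mA gives V_GS = -1.93 V ≤ V_t, so take I_D = 0.991 mA.
Then V_GS = 2.49 V and V_DS = V_DD − I_D(R_D+R_S) = 15 − 0.991×3.52 = 11.5 V.
Saturation requires V_DS ≥ V_GS − V_t = 0.787 V; 11.5 ≥ 0.787 ✓.

I_D ≈ 0.99 mA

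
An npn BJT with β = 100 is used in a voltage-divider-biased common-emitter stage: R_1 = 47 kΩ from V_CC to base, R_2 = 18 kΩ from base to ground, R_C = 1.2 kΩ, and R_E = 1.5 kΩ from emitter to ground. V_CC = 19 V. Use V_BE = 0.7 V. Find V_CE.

Thevenize the base divider: V_Th = V_CC·R_2/(R_1+R_2) = 19×18/65 = 5.26 V, R_Th = R_1‖R_2 = 13 kΩ.
Base-emitter loop: V_Th = I_B·R_Th + V_BE + (β+1)I_B·R_E, so I_B = (5.26 − 0.7) / (13 + 101×1.5) = 0.0277 mA.
I_C = β·I_B = 100×0.0277 = 2.77 mA, and I_E = (β+1)I_B = 2.8 mA.
V_CE = V_CC − I_C·R_C − I_E·R_E = 19 − 2.77×1.2 − 2.8×1.5 = 11.5 V.
V_CE = 11.5 V > 0.2 V confirms active-region operation.

V_CE ≈ 11 V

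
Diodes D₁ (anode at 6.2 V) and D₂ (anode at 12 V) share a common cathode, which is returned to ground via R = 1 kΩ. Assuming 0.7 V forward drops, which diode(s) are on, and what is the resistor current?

Only D₂ conducts; I_R ≈ 11 mA

Assume both conduct. Then node N would need to be at both 6.2−0.7 = 5.5 V and 12−0.7 = 11.3 V, which is impossible.
Assume only D₂ conducts: V_N = 12 − 0.7 = 11.3 V, so I_R = 11.3/1 = 11.3 mA.
Check D₁: its anode-to-cathode voltage is 6.2 − 11.3 = -5.1 V < 0.7 V, so it is off. The assumption is consistent.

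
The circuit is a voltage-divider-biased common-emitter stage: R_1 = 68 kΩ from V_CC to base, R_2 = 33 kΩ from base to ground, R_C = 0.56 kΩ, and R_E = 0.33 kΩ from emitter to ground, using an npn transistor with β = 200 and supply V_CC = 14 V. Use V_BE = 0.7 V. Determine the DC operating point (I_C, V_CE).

I_C ≈ 8.8 mA, V_CE ≈ 6.2 V

Thevenize the base divider: V_Th = V_CC·R_2/(R_1+R_2) = 14×33/101 = 4.57 V, R_Th = R_1‖R_2 = 22.2 kΩ.
Base-emitter loop: V_Th = I_B·R_Th + V_BE + (β+1)I_B·R_E, so I_B = (4.57 − 0.7) / (22.2 + 201×0.33) = 0.0438 mA.
I_C = β·I_B = 200×0.0438 = 8.75 mA, and I_E = (β+1)I_B = 8.79 mA.
V_CE = V_CC − I_C·R_C − I_E·R_E = 14 − 8.75×0.56 − 8.79×0.33 = 6.2 V.
V_CE = 6.2 V > 0.2 V confirms active-region operation.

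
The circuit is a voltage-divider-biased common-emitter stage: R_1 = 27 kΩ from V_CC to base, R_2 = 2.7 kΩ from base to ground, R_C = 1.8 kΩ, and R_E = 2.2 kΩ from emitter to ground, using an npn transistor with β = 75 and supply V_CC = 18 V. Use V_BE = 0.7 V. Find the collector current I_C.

I_C ≈ 0.41 mA

Thevenize the base divider: V_Th = V_CC·R_2/(R_1+R_2) = 18×2.7/29.7 = 1.64 V, R_Th = R_1‖R_2 = 2.45 kΩ.
Base-emitter loop: V_Th = I_B·R_Th + V_BE + (β+1)I_B·R_E, so I_B = (1.64 − 0.7) / (2.45 + 76×2.2) = 0.00552 mA.
I_C = β·I_B = 75×0.00552 = 0.414 mA, and I_E = (β+1)I_B = 0.419 mA.
V_CE = V_CC − I_C·R_C − I_E·R_E = 18 − 0.414×1.8 − 0.419×2.2 = 16.3 V.
V_CE = 16.3 V > 0.2 V confirms active-region operation.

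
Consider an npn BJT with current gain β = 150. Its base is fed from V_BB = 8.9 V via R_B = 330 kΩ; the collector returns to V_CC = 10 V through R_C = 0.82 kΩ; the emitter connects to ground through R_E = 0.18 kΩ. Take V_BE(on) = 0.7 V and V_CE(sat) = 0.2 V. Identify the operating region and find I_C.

active; I_C ≈ 3.4 mA

Assume active. Base-emitter loop: I_B = (V_BB − V_BE)/(R_B + (β+1)R_E) = (8.9 − 0.7)/(330 + 151×0.18) = 0.023 mA.
I_C = β·I_B = 150×0.023 = 3.44 mA.
V_CE = V_CC − I_C·R_C − I_E·R_E = 10 − 3.44×0.82 − 3.47×0.18 = 6.55 V > V_CE(sat), so the active-region assumption holds.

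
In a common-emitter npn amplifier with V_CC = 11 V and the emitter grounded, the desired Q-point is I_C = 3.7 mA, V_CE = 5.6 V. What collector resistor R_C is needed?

R_C ≈ 1.5 kΩ

Collector loop: V_CC = I_C·R_C + V_CE.
R_C = (V_CC − V_CE)/I_C = (11 − 5.6)/3.7 = 1.46 kΩ.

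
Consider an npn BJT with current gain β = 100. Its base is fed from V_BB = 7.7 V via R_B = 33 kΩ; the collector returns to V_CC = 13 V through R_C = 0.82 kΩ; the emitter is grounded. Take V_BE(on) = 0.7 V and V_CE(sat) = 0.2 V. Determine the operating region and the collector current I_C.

Assume active: I_B = (7.7 − 0.7)/33 = 0.212 mA, giving I_C = β·I_B = 21.2 mA.
But then V_CE = 13 − 21.2×0.82 = -4.39 V < V_CE(sat) = 0.2 V — impossible in the active region.
So the transistor is saturated. With V_CE = 0.2 V, I_C = (V_CC − 0.2)/R_C = 12.8/0.82 = 15.6 mA.
Check: β·I_B = 21.2 mA > I_C = 15.6 mA, confirming saturation.

saturation; I_C ≈ 16 mA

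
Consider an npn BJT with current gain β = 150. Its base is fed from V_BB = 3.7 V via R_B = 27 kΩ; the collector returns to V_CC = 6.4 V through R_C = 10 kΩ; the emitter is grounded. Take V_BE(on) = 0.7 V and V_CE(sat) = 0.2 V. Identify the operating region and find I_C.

saturation; I_C ≈ 0.62 mA

Assume active: I_B = (3.7 − 0.7)/27 = 0.111 mA, giving I_C = β·I_B = 16.7 mA.
But then V_CE = 6.4 − 16.7×10 = -160 V < V_CE(sat) = 0.2 V — impossible in the active region.
So the transistor is saturated. With V_CE = 0.2 V, I_C = (V_CC − 0.2)/R_C = 6.2/10 = 0.62 mA.
Check: β·I_B = 16.7 mA > I_C = 0.62 mA, confirming saturation.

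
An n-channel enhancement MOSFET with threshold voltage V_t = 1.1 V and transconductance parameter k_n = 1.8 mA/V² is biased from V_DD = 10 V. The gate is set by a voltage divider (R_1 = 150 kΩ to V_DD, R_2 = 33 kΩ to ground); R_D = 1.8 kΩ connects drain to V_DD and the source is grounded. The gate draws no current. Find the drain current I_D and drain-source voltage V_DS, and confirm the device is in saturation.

V_G = V_DD·R_2/(R_1+R_2) = 10×33/183 = 1.8 V. With the source grounded, V_GS = V_G = 1.8 V.
Assume saturation: I_D = (k_n/2)(V_GS − V_t)² = (1.8/2)×(1.8 − 1.1)² = 0.9×0.703² = 0.445 mA.
V_DS = V_DD − I_D·R_D = 10 − 0.445×1.8 = 9.2 V.
Saturation requires V_DS ≥ V_GS − V_t = 0.703 V; 9.2 ≥ 0.703 ✓.

I_D ≈ 0.45 mA, V_DS ≈ 9.2 V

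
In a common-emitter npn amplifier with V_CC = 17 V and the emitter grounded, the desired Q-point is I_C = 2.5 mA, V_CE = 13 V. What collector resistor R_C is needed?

Collector loop: V_CC = I_C·R_C + V_CE.
R_C = (V_CC − V_CE)/I_C = (17 − 13)/2.5 = 1.6 kΩ.

R_C ≈ 1.6 kΩ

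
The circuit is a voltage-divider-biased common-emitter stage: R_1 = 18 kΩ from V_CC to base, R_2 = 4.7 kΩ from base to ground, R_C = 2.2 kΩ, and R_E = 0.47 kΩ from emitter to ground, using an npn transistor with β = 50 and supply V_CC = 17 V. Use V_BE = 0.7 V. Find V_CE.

Thevenize the base divider: V_Th = V_CC·R_2/(R_1+R_2) = 17×4.7/22.7 = 3.52 V, R_Th = R_1‖R_2 = 3.73 kΩ.
Base-emitter loop: V_Th = I_B·R_Th + V_BE + (β+1)I_B·R_E, so I_B = (3.52 − 0.7) / (3.73 + 51×0.47) = 0.102 mA.
I_C = β·I_B = 50×0.102 = 5.09 mA, and I_E = (β+1)I_B = 5.19 mA.
V_CE = V_CC − I_C·R_C − I_E·R_E = 17 − 5.09×2.2 − 5.19×0.47 = 3.36 V.
V_CE = 3.36 V > 0.2 V confirms active-region operation.

V_CE ≈ 3.4 V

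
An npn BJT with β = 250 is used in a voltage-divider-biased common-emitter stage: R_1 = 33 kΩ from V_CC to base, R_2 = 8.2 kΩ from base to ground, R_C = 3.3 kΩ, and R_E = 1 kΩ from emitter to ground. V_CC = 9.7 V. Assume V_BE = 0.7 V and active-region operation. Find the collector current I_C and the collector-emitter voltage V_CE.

I_C ≈ 1.2 mA, V_CE ≈ 4.6 V

Thevenize the base divider: V_Th = V_CC·R_2/(R_1+R_2) = 9.7×8.2/41.2 = 1.93 V, R_Th = R_1‖R_2 = 6.57 kΩ.
Base-emitter loop: V_Th = I_B·R_Th + V_BE + (β+1)I_B·R_E, so I_B = (1.93 − 0.7) / (6.57 + 251×1) = 0.00478 mA.
I_C = β·I_B = 250×0.00478 = 1.19 mA, and I_E = (β+1)I_B = 1.2 mA.
V_CE = V_CC − I_C·R_C − I_E·R_E = 9.7 − 1.19×3.3 − 1.2×1 = 4.56 V.
V_CE = 4.56 V > 0.2 V confirms active-region operation.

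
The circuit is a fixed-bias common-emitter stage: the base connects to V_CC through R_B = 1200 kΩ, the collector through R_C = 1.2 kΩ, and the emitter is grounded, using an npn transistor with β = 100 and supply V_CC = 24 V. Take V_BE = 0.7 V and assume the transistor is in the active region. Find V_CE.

Base loop: V_CC = I_B·R_B + V_BE, so I_B = (24 − 0.7)/1200 kΩ = 0.0194 mA.
In the active region I_C = β·I_B = 100 × 0.0194 = 1.94 mA.
Collector loop: V_CE = V_CC − I_C·R_C = 24 − 1.94×1.2 = 21.7 V.
Since V_CE = 21.7 V > V_CE(sat) ≈ 0.2 V, the transistor is in the active region as assumed.

V_CE ≈ 22 V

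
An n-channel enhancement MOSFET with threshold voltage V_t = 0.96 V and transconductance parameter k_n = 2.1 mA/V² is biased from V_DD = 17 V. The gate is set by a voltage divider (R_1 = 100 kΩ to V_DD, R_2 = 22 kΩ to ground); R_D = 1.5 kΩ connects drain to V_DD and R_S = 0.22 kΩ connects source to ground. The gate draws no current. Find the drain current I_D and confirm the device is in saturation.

V_G = V_DD·R_2/(R_1+R_2) = 17×22/122 = 3.07 V.
Assume saturation: I_D = (k_n/2)(V_GS − V_t)² with V_GS = V_G − I_D·R_S = 3.07 − 0.22·I_D.
Substituting gives 0.0508·I_D² − 1.97·I_D + 4.66 = 0, with roots I_D = 2.52 or 36.3 mA.
The root I_D = 36.3 mA gives V_GS = -4.92 V ≤ V_t, so take I_D = 2.52 mA.
Then V_GS = 2.51 V and V_DS = V_DD − I_D(R_D+R_S) = 17 − 2.52×1.72 = 12.7 V.
Saturation requires V_DS ≥ V_GS − V_t = 1.55 V; 12.7 ≥ 1.55 ✓.

I_D ≈ 2.5 mA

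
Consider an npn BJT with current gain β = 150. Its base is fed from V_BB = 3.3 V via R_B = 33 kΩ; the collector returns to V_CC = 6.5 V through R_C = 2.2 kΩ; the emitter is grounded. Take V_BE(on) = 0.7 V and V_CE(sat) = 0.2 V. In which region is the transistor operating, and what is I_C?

saturation; I_C ≈ 2.9 mA

Assume active: I_B = (3.3 − 0.7)/33 = 0.0788 mA, giving I_C = β·I_B = 11.8 mA.
But then V_CE = 6.5 − 11.8×2.2 = -19.5 V < V_CE(sat) = 0.2 V — impossible in the active region.
So the transistor is saturated. With V_CE = 0.2 V, I_C = (V_CC − 0.2)/R_C = 6.3/2.2 = 2.86 mA.
Check: β·I_B = 11.8 mA > I_C = 2.86 mA, confirming saturation.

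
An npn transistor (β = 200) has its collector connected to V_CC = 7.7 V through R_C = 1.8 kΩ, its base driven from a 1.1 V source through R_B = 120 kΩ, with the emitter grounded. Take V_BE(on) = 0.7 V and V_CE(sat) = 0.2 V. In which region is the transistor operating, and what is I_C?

active; I_C ≈ 0.67 mA

Assume active. Base-emitter loop: I_B = (V_BB − V_BE)/R_B = (1.1 − 0.7)/120 = 0.00333 mA.
I_C = β·I_B = 200×0.00333 = 0.667 mA.
V_CE = V_CC − I_C·R_C = 7.7 − 0.667×1.8 = 6.5 V > V_CE(sat), so the active-region assumption holds.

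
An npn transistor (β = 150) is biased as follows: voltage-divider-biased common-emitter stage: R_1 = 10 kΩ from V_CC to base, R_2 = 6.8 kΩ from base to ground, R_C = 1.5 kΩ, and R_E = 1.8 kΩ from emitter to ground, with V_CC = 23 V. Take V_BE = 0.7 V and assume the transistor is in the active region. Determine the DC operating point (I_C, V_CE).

Thevenize the base divider: V_Th = V_CC·R_2/(R_1+R_2) = 23×6.8/16.8 = 9.31 V, R_Th = R_1‖R_2 = 4.05 kΩ.
Base-emitter loop: V_Th = I_B·R_Th + V_BE + (β+1)I_B·R_E, so I_B = (9.31 − 0.7) / (4.05 + 151×1.8) = 0.0312 mA.
I_C = β·I_B = 150×0.0312 = 4.68 mA, and I_E = (β+1)I_B = 4.71 mA.
V_CE = V_CC − I_C·R_C − I_E·R_E = 23 − 4.68×1.5 − 4.71×1.8 = 7.49 V.
V_CE = 7.49 V > 0.2 V confirms active-region operation.

I_C ≈ 4.7 mA, V_CE ≈ 7.5 V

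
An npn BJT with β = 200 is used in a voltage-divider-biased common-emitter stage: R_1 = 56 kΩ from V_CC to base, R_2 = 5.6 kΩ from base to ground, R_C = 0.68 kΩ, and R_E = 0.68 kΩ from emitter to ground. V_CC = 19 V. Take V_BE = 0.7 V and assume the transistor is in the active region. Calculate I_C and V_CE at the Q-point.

Thevenize the base divider: V_Th = V_CC·R_2/(R_1+R_2) = 19×5.6/61.6 = 1.73 V, R_Th = R_1‖R_2 = 5.09 kΩ.
Base-emitter loop: V_Th = I_B·R_Th + V_BE + (β+1)I_B·R_E, so I_B = (1.73 − 0.7) / (5.09 + 201×0.68) = 0.00725 mA.
I_C = β·I_B = 200×0.00725 = 1.45 mA, and I_E = (β+1)I_B = 1.46 mA.
V_CE = V_CC − I_C·R_C − I_E·R_E = 19 − 1.45×0.68 − 1.46×0.68 = 17 V.
V_CE = 17 V > 0.2 V confirms active-region operation.

I_C ≈ 1.4 mA, V_CE ≈ 17 V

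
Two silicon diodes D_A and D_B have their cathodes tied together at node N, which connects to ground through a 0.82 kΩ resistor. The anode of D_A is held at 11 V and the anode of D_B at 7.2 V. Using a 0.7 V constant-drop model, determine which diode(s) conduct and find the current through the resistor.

Assume both conduct. Then node N would need to be at both 11−0.7 = 10.3 V and 7.2−0.7 = 6.5 V, which is impossible.
Assume only D_A conducts: V_N = 11 − 0.7 = 10.3 V, so I_R = 10.3/0.82 = 12.6 mA.
Check D_B: its anode-to-cathode voltage is 7.2 − 10.3 = -3.1 V < 0.7 V, so it is off. The assumption is consistent.

Only D_A conducts; I_R ≈ 13 mA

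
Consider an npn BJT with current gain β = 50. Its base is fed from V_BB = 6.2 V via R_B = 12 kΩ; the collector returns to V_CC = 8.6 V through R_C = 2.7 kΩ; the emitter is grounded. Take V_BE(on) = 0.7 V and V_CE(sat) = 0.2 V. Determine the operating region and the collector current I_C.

saturation; I_C ≈ 3.1 mA

Assume active: I_B = (6.2 − 0.7)/12 = 0.458 mA, giving I_C = β·I_B = 22.9 mA.
But then V_CE = 8.6 − 22.9×2.7 = -53.3 V < V_CE(sat) = 0.2 V — impossible in the active region.
So the transistor is saturated. With V_CE = 0.2 V, I_C = (V_CC − 0.2)/R_C = 8.4/2.7 = 3.11 mA.
Check: β·I_B = 22.9 mA > I_C = 3.11 mA, confirming saturation.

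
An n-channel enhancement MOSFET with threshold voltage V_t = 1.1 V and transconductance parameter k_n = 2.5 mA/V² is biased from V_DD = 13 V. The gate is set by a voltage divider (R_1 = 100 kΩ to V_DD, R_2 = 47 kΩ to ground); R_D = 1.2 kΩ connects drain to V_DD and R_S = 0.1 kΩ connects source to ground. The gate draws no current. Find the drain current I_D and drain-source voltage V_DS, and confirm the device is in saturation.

I_D ≈ 7 mA, V_DS ≈ 3.9 V

V_G = V_DD·R_2/(R_1+R_2) = 13×47/147 = 4.16 V.
Assume saturation: I_D = (k_n/2)(V_GS − V_t)² with V_GS = V_G − I_D·R_S = 4.16 − 0.1·I_D.
Substituting gives 0.0125·I_D² − 1.76·I_D + 11.7 = 0, with roots I_D = 6.96 or 134 mA.
The root I_D = 134 mA gives V_GS = -9.26 V ≤ V_t, so take I_D = 6.96 mA.
Then V_GS = 3.46 V and V_DS = V_DD − I_D(R_D+R_S) = 13 − 6.96×1.3 = 3.95 V.
Saturation requires V_DS ≥ V_GS − V_t = 2.36 V; 3.95 ≥ 2.36 ✓.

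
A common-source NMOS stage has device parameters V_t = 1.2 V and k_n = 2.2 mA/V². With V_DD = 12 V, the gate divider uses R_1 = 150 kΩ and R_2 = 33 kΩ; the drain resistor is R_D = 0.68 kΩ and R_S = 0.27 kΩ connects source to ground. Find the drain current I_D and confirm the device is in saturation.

V_G = V_DD·R_2/(R_1+R_2) = 12×33/183 = 2.16 V.
Assume saturation: I_D = (k_n/2)(V_GS − V_t)² with V_GS = V_G − I_D·R_S = 2.16 − 0.27·I_D.
Substituting gives 0.0802·I_D² − 1.57·I_D + 1.02 = 0, with roots I_D = 0.673 or 18.9 mA.
The root I_D = 18.9 mA gives V_GS = -2.95 V ≤ V_t, so take I_D = 0.673 mA.
Then V_GS = 1.98 V and V_DS = V_DD − I_D(R_D+R_S) = 12 − 0.673×0.95 = 11.4 V.
Saturation requires V_DS ≥ V_GS − V_t = 0.782 V; 11.4 ≥ 0.782 ✓.

I_D ≈ 0.67 mA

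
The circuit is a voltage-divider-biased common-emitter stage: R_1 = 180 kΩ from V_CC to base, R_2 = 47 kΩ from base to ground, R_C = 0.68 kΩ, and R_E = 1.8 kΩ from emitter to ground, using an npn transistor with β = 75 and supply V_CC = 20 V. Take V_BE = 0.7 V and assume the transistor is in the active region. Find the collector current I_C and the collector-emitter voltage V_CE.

Thevenize the base divider: V_Th = V_CC·R_2/(R_1+R_2) = 20×47/227 = 4.14 V, R_Th = R_1‖R_2 = 37.3 kΩ.
Base-emitter loop: V_Th = I_B·R_Th + V_BE + (β+1)I_B·R_E, so I_B = (4.14 − 0.7) / (37.3 + 76×1.8) = 0.0198 mA.
I_C = β·I_B = 75×0.0198 = 1.48 mA, and I_E = (β+1)I_B = 1.5 mA.
V_CE = V_CC − I_C·R_C − I_E·R_E = 20 − 1.48×0.68 − 1.5×1.8 = 16.3 V.
V_CE = 16.3 V > 0.2 V confirms active-region operation.

I_C ≈ 1.5 mA, V_CE ≈ 16 V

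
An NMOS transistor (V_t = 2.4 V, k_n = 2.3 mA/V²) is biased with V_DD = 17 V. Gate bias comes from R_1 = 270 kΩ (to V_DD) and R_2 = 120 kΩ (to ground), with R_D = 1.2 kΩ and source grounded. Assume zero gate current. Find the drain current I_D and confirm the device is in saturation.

I_D ≈ 9.2 mA

V_G = V_DD·R_2/(R_1+R_2) = 17×120/390 = 5.23 V. With the source grounded, V_GS = V_G = 5.23 V.
Assume saturation: I_D = (k_n/2)(V_GS − V_t)² = (2.3/2)×(5.23 − 2.4)² = 1.15×2.83² = 9.22 mA.
V_DS = V_DD − I_D·R_D = 17 − 9.22×1.2 = 5.94 V.
Saturation requires V_DS ≥ V_GS − V_t = 2.83 V; 5.94 ≥ 2.83 ✓.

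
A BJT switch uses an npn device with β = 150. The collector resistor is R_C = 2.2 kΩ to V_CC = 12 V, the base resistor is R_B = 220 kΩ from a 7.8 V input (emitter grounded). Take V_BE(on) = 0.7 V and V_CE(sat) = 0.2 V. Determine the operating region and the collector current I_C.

active; I_C ≈ 4.8 mA

Assume active. Base-emitter loop: I_B = (V_BB − V_BE)/R_B = (7.8 − 0.7)/220 = 0.0323 mA.
I_C = β·I_B = 150×0.0323 = 4.84 mA.
V_CE = V_CC − I_C·R_C = 12 − 4.84×2.2 = 1.35 V > V_CE(sat), so the active-region assumption holds.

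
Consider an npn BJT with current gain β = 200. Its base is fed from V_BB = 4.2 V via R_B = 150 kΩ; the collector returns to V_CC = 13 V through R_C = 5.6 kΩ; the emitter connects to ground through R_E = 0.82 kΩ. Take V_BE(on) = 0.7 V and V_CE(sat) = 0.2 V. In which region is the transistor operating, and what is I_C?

saturation; I_C ≈ 2 mA

Assume active: I_B = (4.2 − 0.7)/(150 + 201×0.82) = 0.0111 mA, I_C = β·I_B = 2.22 mA.
Then V_CE = 13 − 2.22×5.6 − 2.23×0.82 = -1.28 V < 0.2 V — the active assumption fails.
Re-solve with V_CE = 0.2 V. KCL at the emitter: V_E/R_E = (V_BB−0.7−V_E)/R_B + (V_CC−0.2−V_E)/R_C, giving V_E = 1.64 V.
I_C = (V_CC − 0.2 − V_E)/R_C = (12.8 − 1.64)/5.6 = 1.99 mA.
Check: I_B = (3.5 − 1.64)/150 = 0.0124 mA, and β·I_B = 2.48 mA > I_C, confirming saturation.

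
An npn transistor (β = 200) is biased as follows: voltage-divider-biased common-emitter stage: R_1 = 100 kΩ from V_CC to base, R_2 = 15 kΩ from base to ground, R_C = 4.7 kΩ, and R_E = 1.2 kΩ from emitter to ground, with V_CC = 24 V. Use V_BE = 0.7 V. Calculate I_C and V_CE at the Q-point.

Thevenize the base divider: V_Th = V_CC·R_2/(R_1+R_2) = 24×15/115 = 3.13 V, R_Th = R_1‖R_2 = 13 kΩ.
Base-emitter loop: V_Th = I_B·R_Th + V_BE + (β+1)I_B·R_E, so I_B = (3.13 − 0.7) / (13 + 201×1.2) = 0.00956 mA.
I_C = β·I_B = 200×0.00956 = 1.91 mA, and I_E = (β+1)I_B = 1.92 mA.
V_CE = V_CC − I_C·R_C − I_E·R_E = 24 − 1.91×4.7 − 1.92×1.2 = 12.7 V.
V_CE = 12.7 V > 0.2 V confirms active-region operation.

I_C ≈ 1.9 mA, V_CE ≈ 13 V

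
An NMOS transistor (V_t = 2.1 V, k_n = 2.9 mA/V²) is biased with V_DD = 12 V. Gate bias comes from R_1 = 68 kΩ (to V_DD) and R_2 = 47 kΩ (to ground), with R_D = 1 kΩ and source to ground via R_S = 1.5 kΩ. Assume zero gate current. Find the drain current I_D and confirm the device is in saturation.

I_D ≈ 1.3 mA

V_G = V_DD·R_2/(R_1+R_2) = 12×47/115 = 4.9 V.
Assume saturation: I_D = (k_n/2)(V_GS − V_t)² with V_GS = V_G − I_D·R_S = 4.9 − 1.5·I_D.
Substituting gives 3.26·I_D² − 13.2·I_D + 11.4 = 0, with roots I_D = 1.25 or 2.8 mA.
The root I_D = 2.8 mA gives V_GS = 0.712 V ≤ V_t, so take I_D = 1.25 mA.
Then V_GS = 3.03 V and V_DS = V_DD − I_D(R_D+R_S) = 12 − 1.25×2.5 = 8.87 V.
Saturation requires V_DS ≥ V_GS − V_t = 0.929 V; 8.87 ≥ 0.929 ✓.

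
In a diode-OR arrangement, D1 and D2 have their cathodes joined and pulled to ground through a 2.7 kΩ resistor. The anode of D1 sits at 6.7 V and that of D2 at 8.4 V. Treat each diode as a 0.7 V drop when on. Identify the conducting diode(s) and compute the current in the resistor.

Assume both conduct. Then node N would need to be at both 6.7−0.7 = 6 V and 8.4−0.7 = 7.7 V, which is impossible.
Assume only D2 conducts: V_N = 8.4 − 0.7 = 7.7 V, so I_R = 7.7/2.7 = 2.85 mA.
Check D1: its anode-to-cathode voltage is 6.7 − 7.7 = -1 V < 0.7 V, so it is off. The assumption is consistent.

Only D2 conducts; I_R ≈ 2.9 mA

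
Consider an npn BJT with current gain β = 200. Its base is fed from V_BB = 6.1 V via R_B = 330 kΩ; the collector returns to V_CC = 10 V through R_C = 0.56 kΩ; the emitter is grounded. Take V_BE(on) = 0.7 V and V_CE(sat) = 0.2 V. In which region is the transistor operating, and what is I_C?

active; I_C ≈ 3.3 mA

Assume active. Base-emitter loop: I_B = (V_BB − V_BE)/R_B = (6.1 − 0.7)/330 = 0.0164 mA.
I_C = β·I_B = 200×0.0164 = 3.27 mA.
V_CE = V_CC − I_C·R_C = 10 − 3.27×0.56 = 8.17 V > V_CE(sat), so the active-region assumption holds.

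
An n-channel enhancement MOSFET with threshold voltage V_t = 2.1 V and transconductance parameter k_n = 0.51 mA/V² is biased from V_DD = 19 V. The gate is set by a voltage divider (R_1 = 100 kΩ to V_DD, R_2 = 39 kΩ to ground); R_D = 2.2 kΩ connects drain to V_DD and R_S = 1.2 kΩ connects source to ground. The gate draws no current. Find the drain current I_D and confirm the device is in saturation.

I_D ≈ 1 mA

V_G = V_DD·R_2/(R_1+R_2) = 19×39/139 = 5.33 V.
Assume saturation: I_D = (k_n/2)(V_GS − V_t)² with V_GS = V_G − I_D·R_S = 5.33 − 1.2·I_D.
Substituting gives 0.367·I_D² − 2.98·I_D + 2.66 = 0, with roots I_D = 1.02 or 7.09 mA.
The root I_D = 7.09 mA gives V_GS = -3.17 V ≤ V_t, so take I_D = 1.02 mA.
Then V_GS = 4.1 V and V_DS = V_DD − I_D(R_D+R_S) = 19 − 1.02×3.4 = 15.5 V.
Saturation requires V_DS ≥ V_GS − V_t = 2 V; 15.5 ≥ 2 ✓.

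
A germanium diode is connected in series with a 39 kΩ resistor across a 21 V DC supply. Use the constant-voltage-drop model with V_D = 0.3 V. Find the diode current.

I ≈ 0.53 mA

KVL around the loop: 21 = V_D + I·R = 0.3 + I × 39 kΩ.
So I = (21 − 0.3) / 39 kΩ = 20.7 / 39 = 0.531 mA.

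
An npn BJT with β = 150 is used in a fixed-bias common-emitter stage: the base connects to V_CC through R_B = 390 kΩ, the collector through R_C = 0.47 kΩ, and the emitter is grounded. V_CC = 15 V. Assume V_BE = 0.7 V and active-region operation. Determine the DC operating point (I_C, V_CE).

I_C ≈ 5.5 mA, V_CE ≈ 12 V

Base loop: V_CC = I_B·R_B + V_BE, so I_B = (15 − 0.7)/390 kΩ = 0.0367 mA.
In the active region I_C = β·I_B = 150 × 0.0367 = 5.5 mA.
Collector loop: V_CE = V_CC − I_C·R_C = 15 − 5.5×0.47 = 12.4 V.
Since V_CE = 12.4 V > V_CE(sat) ≈ 0.2 V, the transistor is in the active region as assumed.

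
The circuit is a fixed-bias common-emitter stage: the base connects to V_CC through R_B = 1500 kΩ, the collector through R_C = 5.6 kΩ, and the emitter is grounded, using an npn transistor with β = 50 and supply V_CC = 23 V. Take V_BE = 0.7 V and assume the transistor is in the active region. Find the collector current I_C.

I_C ≈ 0.74 mA

Base loop: V_CC = I_B·R_B + V_BE, so I_B = (23 − 0.7)/1500 kΩ = 0.0149 mA.
In the active region I_C = β·I_B = 50 × 0.0149 = 0.743 mA.
Collector loop: V_CE = V_CC − I_C·R_C = 23 − 0.743×5.6 = 18.8 V.
Since V_CE = 18.8 V > V_CE(sat) ≈ 0.2 V, the transistor is in the active region as assumed.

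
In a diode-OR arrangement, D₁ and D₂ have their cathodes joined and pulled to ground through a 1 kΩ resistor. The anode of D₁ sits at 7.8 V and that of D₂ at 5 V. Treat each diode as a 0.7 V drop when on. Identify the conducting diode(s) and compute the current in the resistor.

Only D₁ conducts; I_R ≈ 7.1 mA

Assume both conduct. Then node N would need to be at both 7.8−0.7 = 7.1 V and 5−0.7 = 4.3 V, which is impossible.
Assume only D₁ conducts: V_N = 7.8 − 0.7 = 7.1 V, so I_R = 7.1/1 = 7.1 mA.
Check D₂: its anode-to-cathode voltage is 5 − 7.1 = -2.1 V < 0.7 V, so it is off. The assumption is consistent.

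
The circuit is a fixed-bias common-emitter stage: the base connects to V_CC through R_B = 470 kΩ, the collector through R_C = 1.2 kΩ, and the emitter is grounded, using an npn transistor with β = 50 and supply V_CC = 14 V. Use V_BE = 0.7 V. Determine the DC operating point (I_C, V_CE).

I_C ≈ 1.4 mA, V_CE ≈ 12 V

Base loop: V_CC = I_B·R_B + V_BE, so I_B = (14 − 0.7)/470 kΩ = 0.0283 mA.
In the active region I_C = β·I_B = 50 × 0.0283 = 1.41 mA.
Collector loop: V_CE = V_CC − I_C·R_C = 14 − 1.41×1.2 = 12.3 V.
Since V_CE = 12.3 V > V_CE(sat) ≈ 0.2 V, the transistor is in the active region as assumed.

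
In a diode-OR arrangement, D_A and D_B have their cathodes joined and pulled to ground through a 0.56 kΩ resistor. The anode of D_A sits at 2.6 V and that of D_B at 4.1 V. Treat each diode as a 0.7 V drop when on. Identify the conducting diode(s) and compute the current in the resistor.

Only D_B conducts; I_R ≈ 6.1 mA

Assume both conduct. Then node N would need to be at both 2.6−0.7 = 1.9 V and 4.1−0.7 = 3.4 V, which is impossible.
Assume only D_B conducts: V_N = 4.1 − 0.7 = 3.4 V, so I_R = 3.4/0.56 = 6.07 mA.
Check D_A: its anode-to-cathode voltage is 2.6 − 3.4 = -0.8 V < 0.7 V, so it is off. The assumption is consistent.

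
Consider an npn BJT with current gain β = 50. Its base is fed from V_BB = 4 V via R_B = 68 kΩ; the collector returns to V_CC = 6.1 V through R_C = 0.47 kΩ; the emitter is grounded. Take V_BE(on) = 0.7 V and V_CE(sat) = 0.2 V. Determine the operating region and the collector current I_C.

active; I_C ≈ 2.4 mA

Assume active. Base-emitter loop: I_B = (V_BB − V_BE)/R_B = (4 − 0.7)/68 = 0.0485 mA.
I_C = β·I_B = 50×0.0485 = 2.43 mA.
V_CE = V_CC − I_C·R_C = 6.1 − 2.43×0.47 = 4.96 V > V_CE(sat), so the active-region assumption holds.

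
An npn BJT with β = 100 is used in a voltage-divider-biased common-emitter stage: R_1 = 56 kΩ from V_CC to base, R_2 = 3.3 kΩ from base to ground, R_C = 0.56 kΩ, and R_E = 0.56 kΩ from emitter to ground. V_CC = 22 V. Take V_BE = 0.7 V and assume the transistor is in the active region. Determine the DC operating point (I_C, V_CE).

Thevenize the base divider: V_Th = V_CC·R_2/(R_1+R_2) = 22×3.3/59.3 = 1.22 V, R_Th = R_1‖R_2 = 3.12 kΩ.
Base-emitter loop: V_Th = I_B·R_Th + V_BE + (β+1)I_B·R_E, so I_B = (1.22 − 0.7) / (3.12 + 101×0.56) = 0.00879 mA.
I_C = β·I_B = 100×0.00879 = 0.879 mA, and I_E = (β+1)I_B = 0.887 mA.
V_CE = V_CC − I_C·R_C − I_E·R_E = 22 − 0.879×0.56 − 0.887×0.56 = 21 V.
V_CE = 21 V > 0.2 V confirms active-region operation.

I_C ≈ 0.88 mA, V_CE ≈ 21 V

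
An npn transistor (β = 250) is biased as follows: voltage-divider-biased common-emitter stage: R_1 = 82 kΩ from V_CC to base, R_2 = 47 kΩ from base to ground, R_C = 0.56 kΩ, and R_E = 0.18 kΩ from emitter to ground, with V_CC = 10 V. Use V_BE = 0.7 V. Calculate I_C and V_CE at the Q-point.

Thevenize the base divider: V_Th = V_CC·R_2/(R_1+R_2) = 10×47/129 = 3.64 V, R_Th = R_1‖R_2 = 29.9 kΩ.
Base-emitter loop: V_Th = I_B·R_Th + V_BE + (β+1)I_B·R_E, so I_B = (3.64 − 0.7) / (29.9 + 251×0.18) = 0.0392 mA.
I_C = β·I_B = 250×0.0392 = 9.8 mA, and I_E = (β+1)I_B = 9.84 mA.
V_CE = V_CC − I_C·R_C − I_E·R_E = 10 − 9.8×0.56 − 9.84×0.18 = 2.74 V.
V_CE = 2.74 V > 0.2 V confirms active-region operation.

I_C ≈ 9.8 mA, V_CE ≈ 2.7 V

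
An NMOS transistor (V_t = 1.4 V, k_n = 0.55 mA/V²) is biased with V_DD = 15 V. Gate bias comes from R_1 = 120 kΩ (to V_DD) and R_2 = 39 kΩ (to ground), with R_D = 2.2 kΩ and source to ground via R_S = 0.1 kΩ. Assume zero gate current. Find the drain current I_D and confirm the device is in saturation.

I_D ≈ 1.3 mA

V_G = V_DD·R_2/(R_1+R_2) = 15×39/159 = 3.68 V.
Assume saturation: I_D = (k_n/2)(V_GS − V_t)² with V_GS = V_G − I_D·R_S = 3.68 − 0.1·I_D.
Substituting gives 0.00275·I_D² − 1.13·I_D + 1.43 = 0, with roots I_D = 1.27 or 408 mA.
The root I_D = 408 mA gives V_GS = -37.1 V ≤ V_t, so take I_D = 1.27 mA.
Then V_GS = 3.55 V and V_DS = V_DD − I_D(R_D+R_S) = 15 − 1.27×2.3 = 12.1 V.
Saturation requires V_DS ≥ V_GS − V_t = 2.15 V; 12.1 ≥ 2.15 ✓.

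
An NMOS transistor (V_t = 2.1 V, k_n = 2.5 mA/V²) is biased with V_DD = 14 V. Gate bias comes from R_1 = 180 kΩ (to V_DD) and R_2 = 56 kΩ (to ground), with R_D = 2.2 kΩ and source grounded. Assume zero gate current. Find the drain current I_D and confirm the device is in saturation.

V_G = V_DD·R_2/(R_1+R_2) = 14×56/236 = 3.32 V. With the source grounded, V_GS = V_G = 3.32 V.
Assume saturation: I_D = (k_n/2)(V_GS − V_t)² = (2.5/2)×(3.32 − 2.1)² = 1.25×1.22² = 1.87 mA.
V_DS = V_DD − I_D·R_D = 14 − 1.87×2.2 = 9.89 V.
Saturation requires V_DS ≥ V_GS − V_t = 1.22 V; 9.89 ≥ 1.22 ✓.

I_D ≈ 1.9 mA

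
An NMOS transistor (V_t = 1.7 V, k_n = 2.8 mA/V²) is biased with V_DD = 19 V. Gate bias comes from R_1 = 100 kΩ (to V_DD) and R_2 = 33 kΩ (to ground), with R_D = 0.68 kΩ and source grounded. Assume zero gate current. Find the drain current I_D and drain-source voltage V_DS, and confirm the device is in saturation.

I_D ≈ 13 mA, V_DS ≈ 10 V

V_G = V_DD·R_2/(R_1+R_2) = 19×33/133 = 4.71 V. With the source grounded, V_GS = V_G = 4.71 V.
Assume saturation: I_D = (k_n/2)(V_GS − V_t)² = (2.8/2)×(4.71 − 1.7)² = 1.4×3.01² = 12.7 mA.
V_DS = V_DD − I_D·R_D = 19 − 12.7×0.68 = 10.4 V.
Saturation requires V_DS ≥ V_GS − V_t = 3.01 V; 10.4 ≥ 3.01 ✓.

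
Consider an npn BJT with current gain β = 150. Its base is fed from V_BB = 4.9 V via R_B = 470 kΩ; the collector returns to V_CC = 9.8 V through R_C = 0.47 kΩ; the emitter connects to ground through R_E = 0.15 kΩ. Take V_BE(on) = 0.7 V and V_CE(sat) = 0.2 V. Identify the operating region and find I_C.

Assume active. Base-emitter loop: I_B = (V_BB − V_BE)/(R_B + (β+1)R_E) = (4.9 − 0.7)/(470 + 151×0.15) = 0.00853 mA.
I_C = β·I_B = 150×0.00853 = 1.28 mA.
V_CE = V_CC − I_C·R_C − I_E·R_E = 9.8 − 1.28×0.47 − 1.29×0.15 = 9.01 V > V_CE(sat), so the active-region assumption holds.

active; I_C ≈ 1.3 mA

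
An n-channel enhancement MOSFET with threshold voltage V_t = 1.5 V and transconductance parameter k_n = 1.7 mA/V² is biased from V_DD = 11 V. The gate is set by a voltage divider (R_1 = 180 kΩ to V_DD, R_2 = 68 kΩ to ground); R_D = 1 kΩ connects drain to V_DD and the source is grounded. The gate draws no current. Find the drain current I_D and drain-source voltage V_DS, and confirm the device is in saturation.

I_D ≈ 2 mA, V_DS ≈ 9 V

V_G = V_DD·R_2/(R_1+R_2) = 11×68/248 = 3.02 V. With the source grounded, V_GS = V_G = 3.02 V.
Assume saturation: I_D = (k_n/2)(V_GS − V_t)² = (1.7/2)×(3.02 − 1.5)² = 0.85×1.52² = 1.95 mA.
V_DS = V_DD − I_D·R_D = 11 − 1.95×1 = 9.05 V.
Saturation requires V_DS ≥ V_GS − V_t = 1.52 V; 9.05 ≥ 1.52 ✓.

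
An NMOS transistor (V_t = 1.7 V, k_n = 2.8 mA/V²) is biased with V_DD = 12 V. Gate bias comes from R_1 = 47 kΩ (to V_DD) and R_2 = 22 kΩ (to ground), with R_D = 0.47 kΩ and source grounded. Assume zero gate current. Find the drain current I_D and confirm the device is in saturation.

I_D ≈ 6.3 mA

V_G = V_DD·R_2/(R_1+R_2) = 12×22/69 = 3.83 V. With the source grounded, V_GS = V_G = 3.83 V.
Assume saturation: I_D = (k_n/2)(V_GS − V_t)² = (2.8/2)×(3.83 − 1.7)² = 1.4×2.13² = 6.33 mA.
V_DS = V_DD − I_D·R_D = 12 − 6.33×0.47 = 9.03 V.
Saturation requires V_DS ≥ V_GS − V_t = 2.13 V; 9.03 ≥ 2.13 ✓.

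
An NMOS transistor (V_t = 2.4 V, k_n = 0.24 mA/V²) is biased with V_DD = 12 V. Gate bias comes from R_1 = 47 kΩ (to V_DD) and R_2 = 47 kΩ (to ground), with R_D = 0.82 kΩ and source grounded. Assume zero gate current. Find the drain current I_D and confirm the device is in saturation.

I_D ≈ 1.6 mA

V_G = V_DD·R_2/(R_1+R_2) = 12×47/94 = 6 V. With the source grounded, V_GS = V_G = 6 V.
Assume saturation: I_D = (k_n/2)(V_GS − V_t)² = (0.24/2)×(6 − 2.4)² = 0.12×3.6² = 1.56 mA.
V_DS = V_DD − I_D·R_D = 12 − 1.56×0.82 = 10.7 V.
Saturation requires V_DS ≥ V_GS − V_t = 3.6 V; 10.7 ≥ 3.6 ✓.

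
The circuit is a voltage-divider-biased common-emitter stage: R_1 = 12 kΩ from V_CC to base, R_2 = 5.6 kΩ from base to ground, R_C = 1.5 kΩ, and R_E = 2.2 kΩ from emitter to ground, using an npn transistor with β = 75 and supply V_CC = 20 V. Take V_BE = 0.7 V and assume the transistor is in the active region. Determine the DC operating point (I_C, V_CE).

Thevenize the base divider: V_Th = V_CC·R_2/(R_1+R_2) = 20×5.6/17.6 = 6.36 V, R_Th = R_1‖R_2 = 3.82 kΩ.
Base-emitter loop: V_Th = I_B·R_Th + V_BE + (β+1)I_B·R_E, so I_B = (6.36 − 0.7) / (3.82 + 76×2.2) = 0.0331 mA.
I_C = β·I_B = 75×0.0331 = 2.48 mA, and I_E = (β+1)I_B = 2.52 mA.
V_CE = V_CC − I_C·R_C − I_E·R_E = 20 − 2.48×1.5 − 2.52×2.2 = 10.7 V.
V_CE = 10.7 V > 0.2 V confirms active-region operation.

I_C ≈ 2.5 mA, V_CE ≈ 11 V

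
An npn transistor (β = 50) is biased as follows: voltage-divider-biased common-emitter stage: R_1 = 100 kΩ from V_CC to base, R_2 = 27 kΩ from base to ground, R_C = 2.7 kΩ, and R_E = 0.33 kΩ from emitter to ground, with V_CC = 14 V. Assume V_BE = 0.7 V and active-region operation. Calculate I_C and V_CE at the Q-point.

Thevenize the base divider: V_Th = V_CC·R_2/(R_1+R_2) = 14×27/127 = 2.98 V, R_Th = R_1‖R_2 = 21.3 kΩ.
Base-emitter loop: V_Th = I_B·R_Th + V_BE + (β+1)I_B·R_E, so I_B = (2.98 − 0.7) / (21.3 + 51×0.33) = 0.0598 mA.
I_C = β·I_B = 50×0.0598 = 2.99 mA, and I_E = (β+1)I_B = 3.05 mA.
V_CE = V_CC − I_C·R_C − I_E·R_E = 14 − 2.99×2.7 − 3.05×0.33 = 4.93 V.
V_CE = 4.93 V > 0.2 V confirms active-region operation.

I_C ≈ 3 mA, V_CE ≈ 4.9 V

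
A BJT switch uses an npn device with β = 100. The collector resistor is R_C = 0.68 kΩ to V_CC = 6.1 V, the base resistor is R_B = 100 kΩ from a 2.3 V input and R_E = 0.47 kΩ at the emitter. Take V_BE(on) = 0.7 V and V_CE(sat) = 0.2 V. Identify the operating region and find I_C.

active; I_C ≈ 1.1 mA

Assume active. Base-emitter loop: I_B = (V_BB − V_BE)/(R_B + (β+1)R_E) = (2.3 − 0.7)/(100 + 101×0.47) = 0.0108 mA.
I_C = β·I_B = 100×0.0108 = 1.08 mA.
V_CE = V_CC − I_C·R_C − I_E·R_E = 6.1 − 1.08×0.68 − 1.1×0.47 = 4.85 V > V_CE(sat), so the active-region assumption holds.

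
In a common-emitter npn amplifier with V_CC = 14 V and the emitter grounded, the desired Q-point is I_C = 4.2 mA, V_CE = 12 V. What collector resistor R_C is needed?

Collector loop: V_CC = I_C·R_C + V_CE.
R_C = (V_CC − V_CE)/I_C = (14 − 12)/4.2 = 0.476 kΩ.

R_C ≈ 0.48 kΩ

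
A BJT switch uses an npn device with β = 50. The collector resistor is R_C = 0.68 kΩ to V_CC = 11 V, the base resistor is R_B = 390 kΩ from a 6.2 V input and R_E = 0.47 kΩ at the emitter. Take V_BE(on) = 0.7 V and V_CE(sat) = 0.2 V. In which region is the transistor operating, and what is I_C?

active; I_C ≈ 0.66 mA

Assume active. Base-emitter loop: I_B = (V_BB − V_BE)/(R_B + (β+1)R_E) = (6.2 − 0.7)/(390 + 51×0.47) = 0.0133 mA.
I_C = β·I_B = 50×0.0133 = 0.664 mA.
V_CE = V_CC − I_C·R_C − I_E·R_E = 11 − 0.664×0.68 − 0.678×0.47 = 10.2 V > V_CE(sat), so the active-region assumption holds.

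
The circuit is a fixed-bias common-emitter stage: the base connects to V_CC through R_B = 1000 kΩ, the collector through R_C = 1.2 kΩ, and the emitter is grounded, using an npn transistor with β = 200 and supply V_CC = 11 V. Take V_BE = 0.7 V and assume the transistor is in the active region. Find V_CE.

V_CE ≈ 8.5 V

Base loop: V_CC = I_B·R_B + V_BE, so I_B = (11 − 0.7)/1000 kΩ = 0.0103 mA.
In the active region I_C = β·I_B = 200 × 0.0103 = 2.06 mA.
Collector loop: V_CE = V_CC − I_C·R_C = 11 − 2.06×1.2 = 8.53 V.
Since V_CE = 8.53 V > V_CE(sat) ≈ 0.2 V, the transistor is in the active region as assumed.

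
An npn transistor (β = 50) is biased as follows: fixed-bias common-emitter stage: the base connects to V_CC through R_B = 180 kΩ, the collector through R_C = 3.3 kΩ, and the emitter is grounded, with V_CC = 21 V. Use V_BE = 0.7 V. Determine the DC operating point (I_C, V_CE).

Base loop: V_CC = I_B·R_B + V_BE, so I_B = (21 − 0.7)/180 kΩ = 0.113 mA.
In the active region I_C = β·I_B = 50 × 0.113 = 5.64 mA.
Collector loop: V_CE = V_CC − I_C·R_C = 21 − 5.64×3.3 = 2.39 V.
Since V_CE = 2.39 V > V_CE(sat) ≈ 0.2 V, the transistor is in the active region as assumed.

I_C ≈ 5.6 mA, V_CE ≈ 2.4 V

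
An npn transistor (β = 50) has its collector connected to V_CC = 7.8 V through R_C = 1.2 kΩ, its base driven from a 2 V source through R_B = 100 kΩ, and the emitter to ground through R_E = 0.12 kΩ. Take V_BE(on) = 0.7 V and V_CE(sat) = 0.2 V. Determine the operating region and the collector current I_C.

active; I_C ≈ 0.61 mA

Assume active. Base-emitter loop: I_B = (V_BB − V_BE)/(R_B + (β+1)R_E) = (2 − 0.7)/(100 + 51×0.12) = 0.0123 mA.
I_C = β·I_B = 50×0.0123 = 0.613 mA.
V_CE = V_CC − I_C·R_C − I_E·R_E = 7.8 − 0.613×1.2 − 0.625×0.12 = 6.99 V > V_CE(sat), so the active-region assumption holds.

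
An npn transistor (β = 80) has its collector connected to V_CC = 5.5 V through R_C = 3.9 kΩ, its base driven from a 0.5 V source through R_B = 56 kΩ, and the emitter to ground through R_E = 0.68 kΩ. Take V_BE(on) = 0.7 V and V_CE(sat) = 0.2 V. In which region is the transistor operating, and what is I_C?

V_BB = 0.5 V ≤ V_BE(on) = 0.7 V, so the base-emitter junction is not forward biased.
The transistor is in cutoff: I_B = I_C = 0.

cutoff; I_C ≈ 0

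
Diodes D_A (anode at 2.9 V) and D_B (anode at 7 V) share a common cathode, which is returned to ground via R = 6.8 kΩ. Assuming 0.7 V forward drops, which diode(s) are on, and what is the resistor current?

Assume both conduct. Then node N would need to be at both 2.9−0.7 = 2.2 V and 7−0.7 = 6.3 V, which is impossible.
Assume only D_B conducts: V_N = 7 − 0.7 = 6.3 V, so I_R = 6.3/6.8 = 0.926 mA.
Check D_A: its anode-to-cathode voltage is 2.9 − 6.3 = -3.4 V < 0.7 V, so it is off. The assumption is consistent.

Only D_B conducts; I_R ≈ 0.93 mA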